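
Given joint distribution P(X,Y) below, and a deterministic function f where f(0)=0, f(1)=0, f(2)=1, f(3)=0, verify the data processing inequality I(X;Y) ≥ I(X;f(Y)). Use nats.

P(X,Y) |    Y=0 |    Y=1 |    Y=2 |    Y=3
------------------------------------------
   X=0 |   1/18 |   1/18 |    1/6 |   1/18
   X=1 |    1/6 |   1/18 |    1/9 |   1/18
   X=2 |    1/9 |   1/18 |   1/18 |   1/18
I(X;Y) = 0.0488, I(X;f(Y)) = 0.0338, inequality holds: 0.0488 ≥ 0.0338

Data Processing Inequality: For any Markov chain X → Y → Z, we have I(X;Y) ≥ I(X;Z).

Here Z = f(Y) is a deterministic function of Y, forming X → Y → Z.

Original I(X;Y) = 0.0488 nats

After applying f:
P(X,Z) where Z=f(Y):
- P(X,Z=0) = P(X,Y=0) + P(X,Y=1) + P(X,Y=3)
- P(X,Z=1) = P(X,Y=2)

I(X;Z) = I(X;f(Y)) = 0.0338 nats

Verification: 0.0488 ≥ 0.0338 ✓

Information cannot be created by processing; the function f can only lose information about X.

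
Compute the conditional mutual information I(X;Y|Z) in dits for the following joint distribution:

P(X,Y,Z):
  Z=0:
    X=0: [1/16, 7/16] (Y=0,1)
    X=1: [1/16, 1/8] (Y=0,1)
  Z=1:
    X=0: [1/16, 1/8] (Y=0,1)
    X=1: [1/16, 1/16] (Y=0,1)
0.0098 dits

Conditional mutual information: I(X;Y|Z) = H(X|Z) + H(Y|Z) - H(X,Y|Z)

H(Z) = 0.2697
H(X,Z) = 0.5360 → H(X|Z) = 0.2663
H(Y,Z) = 0.5026 → H(Y|Z) = 0.2329
H(X,Y,Z) = 0.7591 → H(X,Y|Z) = 0.4894

I(X;Y|Z) = 0.2663 + 0.2329 - 0.4894 = 0.0098 dits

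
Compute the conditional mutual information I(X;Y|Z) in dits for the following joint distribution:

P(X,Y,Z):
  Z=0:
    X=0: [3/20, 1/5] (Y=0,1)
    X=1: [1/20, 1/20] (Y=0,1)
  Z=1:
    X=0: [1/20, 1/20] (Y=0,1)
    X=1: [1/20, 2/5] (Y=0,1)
0.0153 dits

Conditional mutual information: I(X;Y|Z) = H(X|Z) + H(Y|Z) - H(X,Y|Z)

H(Z) = 0.2989
H(X,Z) = 0.5156 → H(X|Z) = 0.2168
H(Y,Z) = 0.5464 → H(Y|Z) = 0.2475
H(X,Y,Z) = 0.7478 → H(X,Y|Z) = 0.4490

I(X;Y|Z) = 0.2168 + 0.2475 - 0.4490 = 0.0153 dits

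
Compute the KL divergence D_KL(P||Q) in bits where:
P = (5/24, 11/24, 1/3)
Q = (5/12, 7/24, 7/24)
0.1548 bits

KL divergence: D_KL(P||Q) = Σ p(x) log(p(x)/q(x))

Computing term by term:
  x=0: 5/24 × log_2[(5/24)/(5/12)] = 5/24 × -1.0000 = -0.2083
  x=1: 11/24 × log_2[(11/24)/(7/24)] = 11/24 × 0.6521 = 0.2989
  x=2: 1/3 × log_2[(1/3)/(7/24)] = 1/3 × 0.1926 = 0.0642

D_KL(P||Q) = 0.1548 bits

Note: KL divergence is always non-negative and equals 0 iff P = Q.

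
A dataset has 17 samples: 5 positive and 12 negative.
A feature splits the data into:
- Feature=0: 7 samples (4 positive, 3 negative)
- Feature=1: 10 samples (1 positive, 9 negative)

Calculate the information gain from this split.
0.1924 bits

Information Gain = H(Y) - H(Y|Feature)

Before split:
P(positive) = 5/17 = 0.2941
H(Y) = 0.8740 bits

After split:
Feature=0: H = 0.9852 bits (weight = 7/17)
Feature=1: H = 0.4690 bits (weight = 10/17)
H(Y|Feature) = (7/17)×0.9852 + (10/17)×0.4690 = 0.6816 bits

Information Gain = 0.8740 - 0.6816 = 0.1924 bits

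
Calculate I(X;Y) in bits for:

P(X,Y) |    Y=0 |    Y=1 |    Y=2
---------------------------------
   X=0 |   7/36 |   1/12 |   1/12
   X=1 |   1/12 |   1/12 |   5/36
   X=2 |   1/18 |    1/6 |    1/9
0.1019 bits

Mutual information: I(X;Y) = H(X) + H(Y) - H(X,Y)

Marginals:
P(X) = (13/36, 11/36, 1/3), H(X) = 1.5816 bits
P(Y) = (1/3, 1/3, 1/3), H(Y) = 1.5850 bits

Joint entropy: H(X,Y) = 3.0646 bits

I(X;Y) = 1.5816 + 1.5850 - 3.0646 = 0.1019 bits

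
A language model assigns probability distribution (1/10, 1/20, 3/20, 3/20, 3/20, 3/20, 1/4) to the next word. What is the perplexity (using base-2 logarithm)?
6.4552

Perplexity is 2^H (or exp(H) for natural log).

First, H = -Σ p log p = 2.6905 bits
Perplexity = 2^2.6905 = 6.4552

Interpretation: The model's uncertainty is equivalent to choosing uniformly among 6.5 options.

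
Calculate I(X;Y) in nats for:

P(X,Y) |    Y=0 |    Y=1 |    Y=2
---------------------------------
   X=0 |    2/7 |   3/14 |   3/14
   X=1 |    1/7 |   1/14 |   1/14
0.0041 nats

Mutual information: I(X;Y) = H(X) + H(Y) - H(X,Y)

Marginals:
P(X) = (5/7, 2/7), H(X) = 0.5983 nats
P(Y) = (3/7, 2/7, 2/7), H(Y) = 1.0790 nats

Joint entropy: H(X,Y) = 1.6731 nats

I(X;Y) = 0.5983 + 1.0790 - 1.6731 = 0.0041 nats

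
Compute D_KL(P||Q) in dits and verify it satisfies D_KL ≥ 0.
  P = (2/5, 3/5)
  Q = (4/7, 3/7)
0.0257 dits

KL divergence satisfies the Gibbs inequality: D_KL(P||Q) ≥ 0 for all distributions P, Q.

D_KL(P||Q) = Σ p(x) log(p(x)/q(x))
Term by term:
  x=0: 2/5 × log_10[(2/5)/(4/7)] = -0.0620
  x=1: 3/5 × log_10[(3/5)/(3/7)] = 0.0877
D_KL(P||Q) = 0.0257 dits

D_KL(P||Q) = 0.0257 ≥ 0 ✓

This non-negativity is a fundamental property: relative entropy cannot be negative because it measures how different Q is from P.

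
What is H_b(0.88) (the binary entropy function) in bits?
0.5294 bits

The binary entropy function is:
H(p) = -p log(p) - (1-p) log(1-p)

H(0.88) = -0.88 × log_2(0.88) - 0.12 × log_2(0.12)
H(0.88) = 0.5294 bits

Note: Binary entropy is maximized at p=0.5 (H=1 bit) and minimized at p=0 or p=1 (H=0).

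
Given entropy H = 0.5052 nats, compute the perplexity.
1.6573

Perplexity is e^H (or exp(H) for natural log).

H = 0.5052 nats
Perplexity = e^0.5052 = 1.6573

Interpretation: The model's uncertainty is equivalent to choosing uniformly among 1.7 options.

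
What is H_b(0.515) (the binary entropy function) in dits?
0.3008 dits

The binary entropy function is:
H(p) = -p log(p) - (1-p) log(1-p)

H(0.515) = -0.515 × log_10(0.515) - 0.485 × log_10(0.485)
H(0.515) = 0.3008 dits

Note: Binary entropy is maximized at p=0.5 (H=1 bit) and minimized at p=0 or p=1 (H=0).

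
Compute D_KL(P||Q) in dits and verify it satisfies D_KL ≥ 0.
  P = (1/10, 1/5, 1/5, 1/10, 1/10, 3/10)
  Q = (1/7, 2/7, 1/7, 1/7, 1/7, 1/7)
0.0484 dits

KL divergence satisfies the Gibbs inequality: D_KL(P||Q) ≥ 0 for all distributions P, Q.

D_KL(P||Q) = Σ p(x) log(p(x)/q(x))
Term by term:
  x=0: 1/10 × log_10[(1/10)/(1/7)] = -0.0155
  x=1: 1/5 × log_10[(1/5)/(2/7)] = -0.0310
  x=2: 1/5 × log_10[(1/5)/(1/7)] = 0.0292
  x=3: 1/10 × log_10[(1/10)/(1/7)] = -0.0155
  x=4: 1/10 × log_10[(1/10)/(1/7)] = -0.0155
  x=5: 3/10 × log_10[(3/10)/(1/7)] = 0.0967
D_KL(P||Q) = 0.0484 dits

D_KL(P||Q) = 0.0484 ≥ 0 ✓

This non-negativity is a fundamental property: relative entropy cannot be negative because it measures how different Q is from P.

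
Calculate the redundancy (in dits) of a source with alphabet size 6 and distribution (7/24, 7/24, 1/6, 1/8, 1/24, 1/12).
0.0760 dits

Redundancy measures how far a source is from maximum entropy:
R = H_max - H(X)

Maximum entropy for 6 symbols: H_max = log_10(6) = 0.7782 dits
Actual entropy: H(X) = 0.7022 dits
Redundancy: R = 0.7782 - 0.7022 = 0.0760 dits

This redundancy represents potential for compression: the source could be compressed by 0.0760 dits per symbol.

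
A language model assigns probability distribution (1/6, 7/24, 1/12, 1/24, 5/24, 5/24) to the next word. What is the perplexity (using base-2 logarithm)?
5.2126

Perplexity is 2^H (or exp(H) for natural log).

First, H = -Σ p log p = 2.3820 bits
Perplexity = 2^2.3820 = 5.2126

Interpretation: The model's uncertainty is equivalent to choosing uniformly among 5.2 options.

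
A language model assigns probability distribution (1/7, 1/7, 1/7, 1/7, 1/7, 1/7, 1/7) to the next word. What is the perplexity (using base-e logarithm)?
7.0000

Perplexity is e^H (or exp(H) for natural log).

First, H = -Σ p log p = 1.9459 nats
Perplexity = e^1.9459 = 7.0000

Interpretation: The model's uncertainty is equivalent to choosing uniformly among 7.0 options.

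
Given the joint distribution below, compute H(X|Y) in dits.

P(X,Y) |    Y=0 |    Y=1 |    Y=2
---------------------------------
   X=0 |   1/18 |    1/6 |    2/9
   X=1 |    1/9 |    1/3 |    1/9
0.2764 dits

Using the chain rule: H(X|Y) = H(X,Y) - H(Y)

First, compute H(X,Y) = 0.7157 dits

Marginal P(Y) = (1/6, 1/2, 1/3)
H(Y) = 0.4392 dits

H(X|Y) = H(X,Y) - H(Y) = 0.7157 - 0.4392 = 0.2764 dits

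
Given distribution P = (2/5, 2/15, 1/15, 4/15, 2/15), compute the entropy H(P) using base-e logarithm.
1.4368 nats

Shannon entropy is H(X) = -Σ p(x) log p(x).

For P = (2/5, 2/15, 1/15, 4/15, 2/15):
H = -2/5 × log_e(2/5) -2/15 × log_e(2/15) -1/15 × log_e(1/15) -4/15 × log_e(4/15) -2/15 × log_e(2/15)
H = 1.4368 nats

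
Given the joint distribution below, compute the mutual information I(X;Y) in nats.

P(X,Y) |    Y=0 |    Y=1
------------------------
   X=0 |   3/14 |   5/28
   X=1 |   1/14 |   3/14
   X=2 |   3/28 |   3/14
0.0341 nats

Mutual information: I(X;Y) = H(X) + H(Y) - H(X,Y)

Marginals:
P(X) = (11/28, 2/7, 9/28), H(X) = 1.0898 nats
P(Y) = (11/28, 17/28), H(Y) = 0.6700 nats

Joint entropy: H(X,Y) = 1.7257 nats

I(X;Y) = 1.0898 + 0.6700 - 1.7257 = 0.0341 nats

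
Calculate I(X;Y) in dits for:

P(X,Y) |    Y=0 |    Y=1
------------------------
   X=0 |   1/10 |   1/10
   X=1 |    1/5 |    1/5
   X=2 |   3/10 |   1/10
0.0140 dits

Mutual information: I(X;Y) = H(X) + H(Y) - H(X,Y)

Marginals:
P(X) = (1/5, 2/5, 2/5), H(X) = 0.4581 dits
P(Y) = (3/5, 2/5), H(Y) = 0.2923 dits

Joint entropy: H(X,Y) = 0.7365 dits

I(X;Y) = 0.4581 + 0.2923 - 0.7365 = 0.0140 dits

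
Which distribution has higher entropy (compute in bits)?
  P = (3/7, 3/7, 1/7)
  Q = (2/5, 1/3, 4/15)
Q

Computing entropies in bits:
H(P) = 1.4488
H(Q) = 1.5656

Distribution Q has higher entropy.

Intuition: The distribution closer to uniform (more spread out) has higher entropy.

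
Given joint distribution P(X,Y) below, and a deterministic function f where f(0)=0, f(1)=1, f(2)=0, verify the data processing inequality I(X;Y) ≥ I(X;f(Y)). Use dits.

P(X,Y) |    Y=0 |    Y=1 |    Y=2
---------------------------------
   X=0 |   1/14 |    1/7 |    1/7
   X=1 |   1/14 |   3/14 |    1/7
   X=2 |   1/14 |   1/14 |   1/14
I(X;Y) = 0.0066, I(X;f(Y)) = 0.0039, inequality holds: 0.0066 ≥ 0.0039

Data Processing Inequality: For any Markov chain X → Y → Z, we have I(X;Y) ≥ I(X;Z).

Here Z = f(Y) is a deterministic function of Y, forming X → Y → Z.

Original I(X;Y) = 0.0066 dits

After applying f:
P(X,Z) where Z=f(Y):
- P(X,Z=0) = P(X,Y=0) + P(X,Y=2)
- P(X,Z=1) = P(X,Y=1)

I(X;Z) = I(X;f(Y)) = 0.0039 dits

Verification: 0.0066 ≥ 0.0039 ✓

Information cannot be created by processing; the function f can only lose information about X.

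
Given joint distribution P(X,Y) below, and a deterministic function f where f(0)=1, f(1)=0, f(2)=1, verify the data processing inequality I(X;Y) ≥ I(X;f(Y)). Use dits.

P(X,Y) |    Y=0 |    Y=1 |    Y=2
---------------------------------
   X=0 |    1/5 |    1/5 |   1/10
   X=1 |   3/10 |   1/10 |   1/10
I(X;Y) = 0.0118, I(X;f(Y)) = 0.0105, inequality holds: 0.0118 ≥ 0.0105

Data Processing Inequality: For any Markov chain X → Y → Z, we have I(X;Y) ≥ I(X;Z).

Here Z = f(Y) is a deterministic function of Y, forming X → Y → Z.

Original I(X;Y) = 0.0118 dits

After applying f:
P(X,Z) where Z=f(Y):
- P(X,Z=0) = P(X,Y=1)
- P(X,Z=1) = P(X,Y=0) + P(X,Y=2)

I(X;Z) = I(X;f(Y)) = 0.0105 dits

Verification: 0.0118 ≥ 0.0105 ✓

Information cannot be created by processing; the function f can only lose information about X.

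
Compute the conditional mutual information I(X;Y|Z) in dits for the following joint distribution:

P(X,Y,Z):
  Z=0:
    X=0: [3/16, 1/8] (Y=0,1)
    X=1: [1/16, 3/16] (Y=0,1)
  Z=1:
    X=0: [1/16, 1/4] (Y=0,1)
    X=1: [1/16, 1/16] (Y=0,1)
0.0236 dits

Conditional mutual information: I(X;Y|Z) = H(X|Z) + H(Y|Z) - H(X,Y|Z)

H(Z) = 0.2976
H(X,Z) = 0.5791 → H(X|Z) = 0.2815
H(Y,Z) = 0.5791 → H(Y|Z) = 0.2815
H(X,Y,Z) = 0.8371 → H(X,Y|Z) = 0.5394

I(X;Y|Z) = 0.2815 + 0.2815 - 0.5394 = 0.0236 dits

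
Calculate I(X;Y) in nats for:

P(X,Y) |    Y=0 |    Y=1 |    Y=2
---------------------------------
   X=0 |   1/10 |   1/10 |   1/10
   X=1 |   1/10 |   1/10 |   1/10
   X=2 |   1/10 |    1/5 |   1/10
0.0138 nats

Mutual information: I(X;Y) = H(X) + H(Y) - H(X,Y)

Marginals:
P(X) = (3/10, 3/10, 2/5), H(X) = 1.0889 nats
P(Y) = (3/10, 2/5, 3/10), H(Y) = 1.0889 nats

Joint entropy: H(X,Y) = 2.1640 nats

I(X;Y) = 1.0889 + 1.0889 - 2.1640 = 0.0138 nats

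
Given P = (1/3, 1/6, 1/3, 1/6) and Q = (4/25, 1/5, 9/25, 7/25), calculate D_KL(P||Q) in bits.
0.1474 bits

KL divergence: D_KL(P||Q) = Σ p(x) log(p(x)/q(x))

Computing term by term:
  x=0: 1/3 × log_2[(1/3)/(4/25)] = 1/3 × 1.0589 = 0.3530
  x=1: 1/6 × log_2[(1/6)/(1/5)] = 1/6 × -0.2630 = -0.0438
  x=2: 1/3 × log_2[(1/3)/(9/25)] = 1/3 × -0.1110 = -0.0370
  x=3: 1/6 × log_2[(1/6)/(7/25)] = 1/6 × -0.7485 = -0.1247

D_KL(P||Q) = 0.1474 bits

Note: KL divergence is always non-negative and equals 0 iff P = Q.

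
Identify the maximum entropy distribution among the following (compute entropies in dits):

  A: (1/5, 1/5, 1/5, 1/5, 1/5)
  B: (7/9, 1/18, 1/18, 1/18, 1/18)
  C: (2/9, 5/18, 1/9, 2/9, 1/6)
A

For a discrete distribution over n outcomes, entropy is maximized by the uniform distribution.

Computing entropies:
H(A) = 0.6990 dits
H(B) = 0.3638 dits
H(C) = 0.6806 dits

The uniform distribution (where all probabilities equal 1/5) achieves the maximum entropy of log_10(5) = 0.6990 dits.

Distribution A has the highest entropy.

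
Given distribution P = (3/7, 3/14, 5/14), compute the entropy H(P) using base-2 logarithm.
1.5306 bits

Shannon entropy is H(X) = -Σ p(x) log p(x).

For P = (3/7, 3/14, 5/14):
H = -3/7 × log_2(3/7) -3/14 × log_2(3/14) -5/14 × log_2(5/14)
H = 1.5306 bits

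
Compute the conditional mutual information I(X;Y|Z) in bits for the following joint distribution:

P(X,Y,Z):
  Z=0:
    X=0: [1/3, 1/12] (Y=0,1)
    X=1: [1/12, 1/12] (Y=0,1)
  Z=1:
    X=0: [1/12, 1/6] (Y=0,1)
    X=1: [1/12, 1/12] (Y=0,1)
0.0443 bits

Conditional mutual information: I(X;Y|Z) = H(X|Z) + H(Y|Z) - H(X,Y|Z)

H(Z) = 0.9799
H(X,Z) = 1.8879 → H(X|Z) = 0.9080
H(Y,Z) = 1.8879 → H(Y|Z) = 0.9080
H(X,Y,Z) = 2.7516 → H(X,Y|Z) = 1.7718

I(X;Y|Z) = 0.9080 + 0.9080 - 1.7718 = 0.0443 bits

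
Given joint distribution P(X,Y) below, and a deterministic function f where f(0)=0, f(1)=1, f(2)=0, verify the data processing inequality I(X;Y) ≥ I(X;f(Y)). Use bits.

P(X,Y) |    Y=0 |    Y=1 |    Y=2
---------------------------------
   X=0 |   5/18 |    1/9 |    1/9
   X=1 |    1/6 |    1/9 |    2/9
I(X;Y) = 0.0475, I(X;f(Y)) = 0.0000, inequality holds: 0.0475 ≥ 0.0000

Data Processing Inequality: For any Markov chain X → Y → Z, we have I(X;Y) ≥ I(X;Z).

Here Z = f(Y) is a deterministic function of Y, forming X → Y → Z.

Original I(X;Y) = 0.0475 bits

After applying f:
P(X,Z) where Z=f(Y):
- P(X,Z=0) = P(X,Y=0) + P(X,Y=2)
- P(X,Z=1) = P(X,Y=1)

I(X;Z) = I(X;f(Y)) = 0.0000 bits

Verification: 0.0475 ≥ 0.0000 ✓

Information cannot be created by processing; the function f can only lose information about X.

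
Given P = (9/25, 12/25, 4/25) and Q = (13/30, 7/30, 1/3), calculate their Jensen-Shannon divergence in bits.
0.0563 bits

Jensen-Shannon divergence is:
JSD(P||Q) = 0.5 × D_KL(P||M) + 0.5 × D_KL(Q||M)
where M = 0.5 × (P + Q) is the mixture distribution.

M = 0.5 × (9/25, 12/25, 4/25) + 0.5 × (13/30, 7/30, 1/3) = (0.396667, 0.356667, 0.246667)

D_KL(P||M) = 0.0554 bits
D_KL(Q||M) = 0.0572 bits

JSD(P||Q) = 0.5 × 0.0554 + 0.5 × 0.0572 = 0.0563 bits

Unlike KL divergence, JSD is symmetric and bounded: 0 ≤ JSD ≤ log(2).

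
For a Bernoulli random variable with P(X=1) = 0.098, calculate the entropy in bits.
0.4626 bits

The binary entropy function is:
H(p) = -p log(p) - (1-p) log(1-p)

H(0.098) = -0.098 × log_2(0.098) - 0.902 × log_2(0.902)
H(0.098) = 0.4626 bits

Note: Binary entropy is maximized at p=0.5 (H=1 bit) and minimized at p=0 or p=1 (H=0).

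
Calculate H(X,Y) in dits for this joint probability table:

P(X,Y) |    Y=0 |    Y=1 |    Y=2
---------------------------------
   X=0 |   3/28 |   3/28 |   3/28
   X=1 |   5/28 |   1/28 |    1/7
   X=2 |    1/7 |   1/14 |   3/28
0.9243 dits

Joint entropy is H(X,Y) = -Σ_{x,y} p(x,y) log p(x,y).

Summing over all non-zero entries:
H(X,Y) = -[3/28·log_10(3/28) + 3/28·log_10(3/28) + 3/28·log_10(3/28) + 5/28·log_10(5/28) + 1/28·log_10(1/28) + 1/7·log_10(1/7) + 1/7·log_10(1/7) + 1/14·log_10(1/14) + 3/28·log_10(3/28)]
H(X,Y) = 0.9243 dits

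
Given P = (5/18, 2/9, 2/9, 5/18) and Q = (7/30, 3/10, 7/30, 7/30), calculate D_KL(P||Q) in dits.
0.0084 dits

KL divergence: D_KL(P||Q) = Σ p(x) log(p(x)/q(x))

Computing term by term:
  x=0: 5/18 × log_10[(5/18)/(7/30)] = 5/18 × 0.0757 = 0.0210
  x=1: 2/9 × log_10[(2/9)/(3/10)] = 2/9 × -0.1303 = -0.0290
  x=2: 2/9 × log_10[(2/9)/(7/30)] = 2/9 × -0.0212 = -0.0047
  x=3: 5/18 × log_10[(5/18)/(7/30)] = 5/18 × 0.0757 = 0.0210

D_KL(P||Q) = 0.0084 dits

Note: KL divergence is always non-negative and equals 0 iff P = Q.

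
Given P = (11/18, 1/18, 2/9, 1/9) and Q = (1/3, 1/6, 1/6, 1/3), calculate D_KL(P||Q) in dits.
0.1091 dits

KL divergence: D_KL(P||Q) = Σ p(x) log(p(x)/q(x))

Computing term by term:
  x=0: 11/18 × log_10[(11/18)/(1/3)] = 11/18 × 0.2632 = 0.1609
  x=1: 1/18 × log_10[(1/18)/(1/6)] = 1/18 × -0.4771 = -0.0265
  x=2: 2/9 × log_10[(2/9)/(1/6)] = 2/9 × 0.1249 = 0.0278
  x=3: 1/9 × log_10[(1/9)/(1/3)] = 1/9 × -0.4771 = -0.0530

D_KL(P||Q) = 0.1091 dits

Note: KL divergence is always non-negative and equals 0 iff P = Q.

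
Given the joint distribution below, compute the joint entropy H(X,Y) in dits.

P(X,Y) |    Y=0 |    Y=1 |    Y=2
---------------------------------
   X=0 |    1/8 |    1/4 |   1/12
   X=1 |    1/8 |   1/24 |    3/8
0.6835 dits

Joint entropy is H(X,Y) = -Σ_{x,y} p(x,y) log p(x,y).

Summing over all non-zero entries:
H(X,Y) = -[1/8·log_10(1/8) + 1/4·log_10(1/4) + 1/12·log_10(1/12) + 1/8·log_10(1/8) + 1/24·log_10(1/24) + 3/8·log_10(3/8)]
H(X,Y) = 0.6835 dits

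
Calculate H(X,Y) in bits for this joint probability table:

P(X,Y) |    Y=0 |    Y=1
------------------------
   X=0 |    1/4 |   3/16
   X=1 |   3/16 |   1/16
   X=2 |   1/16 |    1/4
2.4056 bits

Joint entropy is H(X,Y) = -Σ_{x,y} p(x,y) log p(x,y).

Summing over all non-zero entries:
H(X,Y) = -[1/4·log_2(1/4) + 3/16·log_2(3/16) + 3/16·log_2(3/16) + 1/16·log_2(1/16) + 1/16·log_2(1/16) + 1/4·log_2(1/4)]
H(X,Y) = 2.4056 bits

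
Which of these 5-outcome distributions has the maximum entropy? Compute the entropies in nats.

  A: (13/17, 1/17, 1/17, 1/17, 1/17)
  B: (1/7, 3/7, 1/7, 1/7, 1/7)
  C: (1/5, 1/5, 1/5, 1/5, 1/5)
C

For a discrete distribution over n outcomes, entropy is maximized by the uniform distribution.

Computing entropies:
H(A) = 0.8718 nats
H(B) = 1.4751 nats
H(C) = 1.6094 nats

The uniform distribution (where all probabilities equal 1/5) achieves the maximum entropy of log_e(5) = 1.6094 nats.

Distribution C has the highest entropy.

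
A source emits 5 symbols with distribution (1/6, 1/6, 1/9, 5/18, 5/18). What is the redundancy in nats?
0.0564 nats

Redundancy measures how far a source is from maximum entropy:
R = H_max - H(X)

Maximum entropy for 5 symbols: H_max = log_e(5) = 1.6094 nats
Actual entropy: H(X) = 1.5530 nats
Redundancy: R = 1.6094 - 1.5530 = 0.0564 nats

This redundancy represents potential for compression: the source could be compressed by 0.0564 nats per symbol.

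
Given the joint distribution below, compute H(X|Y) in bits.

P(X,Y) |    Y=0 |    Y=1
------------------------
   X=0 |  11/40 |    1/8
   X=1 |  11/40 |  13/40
0.9336 bits

Using the chain rule: H(X|Y) = H(X,Y) - H(Y)

First, compute H(X,Y) = 1.9264 bits

Marginal P(Y) = (11/20, 9/20)
H(Y) = 0.9928 bits

H(X|Y) = H(X,Y) - H(Y) = 1.9264 - 0.9928 = 0.9336 bits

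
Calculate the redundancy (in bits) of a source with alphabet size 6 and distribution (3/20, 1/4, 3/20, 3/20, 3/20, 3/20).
0.0322 bits

Redundancy measures how far a source is from maximum entropy:
R = H_max - H(X)

Maximum entropy for 6 symbols: H_max = log_2(6) = 2.5850 bits
Actual entropy: H(X) = 2.5527 bits
Redundancy: R = 2.5850 - 2.5527 = 0.0322 bits

This redundancy represents potential for compression: the source could be compressed by 0.0322 bits per symbol.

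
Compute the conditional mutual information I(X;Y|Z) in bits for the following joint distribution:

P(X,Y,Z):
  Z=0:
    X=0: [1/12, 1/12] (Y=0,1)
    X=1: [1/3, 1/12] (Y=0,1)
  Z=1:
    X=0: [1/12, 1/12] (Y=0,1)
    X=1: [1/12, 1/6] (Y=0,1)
0.0443 bits

Conditional mutual information: I(X;Y|Z) = H(X|Z) + H(Y|Z) - H(X,Y|Z)

H(Z) = 0.9799
H(X,Z) = 1.8879 → H(X|Z) = 0.9080
H(Y,Z) = 1.8879 → H(Y|Z) = 0.9080
H(X,Y,Z) = 2.7516 → H(X,Y|Z) = 1.7718

I(X;Y|Z) = 0.9080 + 0.9080 - 1.7718 = 0.0443 bits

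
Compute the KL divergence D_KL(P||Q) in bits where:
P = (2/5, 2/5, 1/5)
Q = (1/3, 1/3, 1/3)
0.0630 bits

KL divergence: D_KL(P||Q) = Σ p(x) log(p(x)/q(x))

Computing term by term:
  x=0: 2/5 × log_2[(2/5)/(1/3)] = 2/5 × 0.2630 = 0.1052
  x=1: 2/5 × log_2[(2/5)/(1/3)] = 2/5 × 0.2630 = 0.1052
  x=2: 1/5 × log_2[(1/5)/(1/3)] = 1/5 × -0.7370 = -0.1474

D_KL(P||Q) = 0.0630 bits

Note: KL divergence is always non-negative and equals 0 iff P = Q.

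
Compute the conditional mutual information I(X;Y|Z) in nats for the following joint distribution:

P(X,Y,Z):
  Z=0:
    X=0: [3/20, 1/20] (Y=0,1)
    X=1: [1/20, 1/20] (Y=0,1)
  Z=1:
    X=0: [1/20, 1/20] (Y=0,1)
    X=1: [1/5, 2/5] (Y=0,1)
0.0142 nats

Conditional mutual information: I(X;Y|Z) = H(X|Z) + H(Y|Z) - H(X,Y|Z)

H(Z) = 0.6109
H(X,Z) = 1.0889 → H(X|Z) = 0.4780
H(Y,Z) = 1.2580 → H(Y|Z) = 0.6472
H(X,Y,Z) = 1.7219 → H(X,Y|Z) = 1.1110

I(X;Y|Z) = 0.4780 + 0.6472 - 1.1110 = 0.0142 nats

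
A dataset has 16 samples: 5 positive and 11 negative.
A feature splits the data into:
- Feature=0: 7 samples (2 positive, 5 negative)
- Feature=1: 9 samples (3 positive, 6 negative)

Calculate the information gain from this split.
0.0019 bits

Information Gain = H(Y) - H(Y|Feature)

Before split:
P(positive) = 5/16 = 0.3125
H(Y) = 0.8960 bits

After split:
Feature=0: H = 0.8631 bits (weight = 7/16)
Feature=1: H = 0.9183 bits (weight = 9/16)
H(Y|Feature) = (7/16)×0.8631 + (9/16)×0.9183 = 0.8942 bits

Information Gain = 0.8960 - 0.8942 = 0.0019 bits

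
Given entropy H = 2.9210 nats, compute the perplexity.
18.5598

Perplexity is e^H (or exp(H) for natural log).

H = 2.9210 nats
Perplexity = e^2.9210 = 18.5598

Interpretation: The model's uncertainty is equivalent to choosing uniformly among 18.6 options.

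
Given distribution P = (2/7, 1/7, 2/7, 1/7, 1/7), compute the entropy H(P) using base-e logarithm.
1.5498 nats

Shannon entropy is H(X) = -Σ p(x) log p(x).

For P = (2/7, 1/7, 2/7, 1/7, 1/7):
H = -2/7 × log_e(2/7) -1/7 × log_e(1/7) -2/7 × log_e(2/7) -1/7 × log_e(1/7) -1/7 × log_e(1/7)
H = 1.5498 nats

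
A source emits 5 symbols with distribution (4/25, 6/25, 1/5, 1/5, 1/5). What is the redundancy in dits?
0.0035 dits

Redundancy measures how far a source is from maximum entropy:
R = H_max - H(X)

Maximum entropy for 5 symbols: H_max = log_10(5) = 0.6990 dits
Actual entropy: H(X) = 0.6955 dits
Redundancy: R = 0.6990 - 0.6955 = 0.0035 dits

This redundancy represents potential for compression: the source could be compressed by 0.0035 dits per symbol.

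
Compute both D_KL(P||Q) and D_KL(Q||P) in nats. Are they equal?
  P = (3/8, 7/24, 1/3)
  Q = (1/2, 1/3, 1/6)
D_KL(P||Q) = 0.0842, D_KL(Q||P) = 0.0728

KL divergence is not symmetric: D_KL(P||Q) ≠ D_KL(Q||P) in general.

D_KL(P||Q) = 0.0842 nats
D_KL(Q||P) = 0.0728 nats

No, they are not equal!

This asymmetry is why KL divergence is not a true distance metric.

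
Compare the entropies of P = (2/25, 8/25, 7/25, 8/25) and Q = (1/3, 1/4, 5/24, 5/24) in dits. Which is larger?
Q

Computing entropies in dits:
H(P) = 0.5593
H(Q) = 0.5934

Distribution Q has higher entropy.

Intuition: The distribution closer to uniform (more spread out) has higher entropy.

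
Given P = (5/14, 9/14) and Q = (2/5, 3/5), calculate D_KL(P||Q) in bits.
0.0056 bits

KL divergence: D_KL(P||Q) = Σ p(x) log(p(x)/q(x))

Computing term by term:
  x=0: 5/14 × log_2[(5/14)/(2/5)] = 5/14 × -0.1635 = -0.0584
  x=1: 9/14 × log_2[(9/14)/(3/5)] = 9/14 × 0.0995 = 0.0640

D_KL(P||Q) = 0.0056 bits

Note: KL divergence is always non-negative and equals 0 iff P = Q.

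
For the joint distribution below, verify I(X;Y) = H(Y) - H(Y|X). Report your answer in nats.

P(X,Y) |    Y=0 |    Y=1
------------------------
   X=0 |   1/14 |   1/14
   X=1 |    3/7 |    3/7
I(X;Y) = 0.0000 nats

Mutual information has multiple equivalent forms:
- I(X;Y) = H(X) - H(X|Y)
- I(X;Y) = H(Y) - H(Y|X)
- I(X;Y) = H(X) + H(Y) - H(X,Y)

Computing all quantities:
H(X) = 0.4101, H(Y) = 0.6931, H(X,Y) = 1.1033
H(X|Y) = 0.4101, H(Y|X) = 0.6931

Verification:
H(X) - H(X|Y) = 0.4101 - 0.4101 = 0.0000
H(Y) - H(Y|X) = 0.6931 - 0.6931 = 0.0000
H(X) + H(Y) - H(X,Y) = 0.4101 + 0.6931 - 1.1033 = 0.0000

All forms give I(X;Y) = 0.0000 nats. ✓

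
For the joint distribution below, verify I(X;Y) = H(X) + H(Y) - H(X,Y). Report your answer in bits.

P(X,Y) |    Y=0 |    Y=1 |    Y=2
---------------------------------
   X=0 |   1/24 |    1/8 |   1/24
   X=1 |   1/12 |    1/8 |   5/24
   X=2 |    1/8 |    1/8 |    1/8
I(X;Y) = 0.0624 bits

Mutual information has multiple equivalent forms:
- I(X;Y) = H(X) - H(X|Y)
- I(X;Y) = H(Y) - H(Y|X)
- I(X;Y) = H(X) + H(Y) - H(X,Y)

Computing all quantities:
H(X) = 1.5284, H(Y) = 1.5613, H(X,Y) = 3.0273
H(X|Y) = 1.4660, H(Y|X) = 1.4989

Verification:
H(X) - H(X|Y) = 1.5284 - 1.4660 = 0.0624
H(Y) - H(Y|X) = 1.5613 - 1.4989 = 0.0624
H(X) + H(Y) - H(X,Y) = 1.5284 + 1.5613 - 3.0273 = 0.0624

All forms give I(X;Y) = 0.0624 bits. ✓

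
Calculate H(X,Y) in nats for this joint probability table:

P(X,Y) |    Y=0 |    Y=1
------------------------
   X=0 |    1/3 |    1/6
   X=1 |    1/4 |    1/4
1.3580 nats

Joint entropy is H(X,Y) = -Σ_{x,y} p(x,y) log p(x,y).

Summing over all non-zero entries:
H(X,Y) = -[1/3·log_e(1/3) + 1/6·log_e(1/6) + 1/4·log_e(1/4) + 1/4·log_e(1/4)]
H(X,Y) = 1.3580 nats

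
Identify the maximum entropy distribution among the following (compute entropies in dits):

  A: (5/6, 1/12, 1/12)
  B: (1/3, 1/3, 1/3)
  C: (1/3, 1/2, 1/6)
B

For a discrete distribution over n outcomes, entropy is maximized by the uniform distribution.

Computing entropies:
H(A) = 0.2458 dits
H(B) = 0.4771 dits
H(C) = 0.4392 dits

The uniform distribution (where all probabilities equal 1/3) achieves the maximum entropy of log_10(3) = 0.4771 dits.

Distribution B has the highest entropy.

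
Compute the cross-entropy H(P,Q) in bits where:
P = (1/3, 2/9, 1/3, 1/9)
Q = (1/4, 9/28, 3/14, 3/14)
2.0183 bits

Cross-entropy: H(P,Q) = -Σ p(x) log q(x)

Alternatively: H(P,Q) = H(P) + D_KL(P||Q)
H(P) = 1.8911 bits
D_KL(P||Q) = 0.1272 bits

H(P,Q) = 1.8911 + 0.1272 = 2.0183 bits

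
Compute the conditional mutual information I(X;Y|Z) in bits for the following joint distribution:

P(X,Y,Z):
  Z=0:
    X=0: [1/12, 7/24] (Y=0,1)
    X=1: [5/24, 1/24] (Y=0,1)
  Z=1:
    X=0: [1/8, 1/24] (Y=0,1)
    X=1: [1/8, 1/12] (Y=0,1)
0.1808 bits

Conditional mutual information: I(X;Y|Z) = H(X|Z) + H(Y|Z) - H(X,Y|Z)

H(Z) = 0.9544
H(X,Z) = 1.9329 → H(X|Z) = 0.9785
H(Y,Z) = 1.9218 → H(Y|Z) = 0.9674
H(X,Y,Z) = 2.7195 → H(X,Y|Z) = 1.7651

I(X;Y|Z) = 0.9785 + 0.9674 - 1.7651 = 0.1808 bits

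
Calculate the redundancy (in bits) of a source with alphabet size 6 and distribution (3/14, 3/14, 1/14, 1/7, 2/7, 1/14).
0.1712 bits

Redundancy measures how far a source is from maximum entropy:
R = H_max - H(X)

Maximum entropy for 6 symbols: H_max = log_2(6) = 2.5850 bits
Actual entropy: H(X) = 2.4138 bits
Redundancy: R = 2.5850 - 2.4138 = 0.1712 bits

This redundancy represents potential for compression: the source could be compressed by 0.1712 bits per symbol.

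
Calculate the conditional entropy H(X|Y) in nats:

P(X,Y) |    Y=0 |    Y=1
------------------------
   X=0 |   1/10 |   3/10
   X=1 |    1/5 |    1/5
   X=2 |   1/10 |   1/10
1.0227 nats

Using the chain rule: H(X|Y) = H(X,Y) - H(Y)

First, compute H(X,Y) = 1.6957 nats

Marginal P(Y) = (2/5, 3/5)
H(Y) = 0.6730 nats

H(X|Y) = H(X,Y) - H(Y) = 1.6957 - 0.6730 = 1.0227 nats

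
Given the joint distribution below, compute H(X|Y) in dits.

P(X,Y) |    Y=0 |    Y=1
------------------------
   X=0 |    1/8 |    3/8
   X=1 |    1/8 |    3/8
0.3010 dits

Using the chain rule: H(X|Y) = H(X,Y) - H(Y)

First, compute H(X,Y) = 0.5452 dits

Marginal P(Y) = (1/4, 3/4)
H(Y) = 0.2442 dits

H(X|Y) = H(X,Y) - H(Y) = 0.5452 - 0.2442 = 0.3010 dits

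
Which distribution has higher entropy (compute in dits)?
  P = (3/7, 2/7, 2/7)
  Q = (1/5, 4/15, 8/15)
P

Computing entropies in dits:
H(P) = 0.4686
H(Q) = 0.4385

Distribution P has higher entropy.

Intuition: The distribution closer to uniform (more spread out) has higher entropy.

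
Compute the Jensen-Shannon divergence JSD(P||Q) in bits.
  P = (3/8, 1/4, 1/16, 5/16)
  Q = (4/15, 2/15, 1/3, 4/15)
0.0943 bits

Jensen-Shannon divergence is:
JSD(P||Q) = 0.5 × D_KL(P||M) + 0.5 × D_KL(Q||M)
where M = 0.5 × (P + Q) is the mixture distribution.

M = 0.5 × (3/8, 1/4, 1/16, 5/16) + 0.5 × (4/15, 2/15, 1/3, 4/15) = (0.320833, 0.191667, 0.197917, 0.289583)

D_KL(P||M) = 0.1106 bits
D_KL(Q||M) = 0.0780 bits

JSD(P||Q) = 0.5 × 0.1106 + 0.5 × 0.0780 = 0.0943 bits

Unlike KL divergence, JSD is symmetric and bounded: 0 ≤ JSD ≤ log(2).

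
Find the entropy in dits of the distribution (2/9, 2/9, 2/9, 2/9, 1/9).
0.6867 dits

Shannon entropy is H(X) = -Σ p(x) log p(x).

For P = (2/9, 2/9, 2/9, 2/9, 1/9):
H = -2/9 × log_10(2/9) -2/9 × log_10(2/9) -2/9 × log_10(2/9) -2/9 × log_10(2/9) -1/9 × log_10(1/9)
H = 0.6867 dits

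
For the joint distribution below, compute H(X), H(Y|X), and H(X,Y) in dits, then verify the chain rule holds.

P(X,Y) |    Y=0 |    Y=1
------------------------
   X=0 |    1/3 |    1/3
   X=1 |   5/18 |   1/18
H(X,Y) = 0.5423, H(X) = 0.2764, H(Y|X) = 0.2659 (all in dits)

Chain rule: H(X,Y) = H(X) + H(Y|X)

Left side — joint entropy directly:
H(X,Y) = -Σ p(x,y) log p(x,y) = 0.5423 dits

Right side — compute H(Y|X) from the conditional distributions:
P(X) = (2/3, 1/3), so H(X) = 0.2764 dits
H(Y|X) = Σ_x P(X=x) · H(Y|X=x):
  P(Y|X=0) = (1/2, 1/2), H(Y|X=0) = 0.3010, weight P(X=0) = 2/3
  P(Y|X=1) = (5/6, 1/6), H(Y|X=1) = 0.1957, weight P(X=1) = 1/3
H(Y|X) = 0.2659 dits

H(X) + H(Y|X) = 0.2764 + 0.2659 = 0.5423 dits

Both sides equal 0.5423 dits. ✓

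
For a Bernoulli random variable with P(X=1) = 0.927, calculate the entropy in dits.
0.1135 dits

The binary entropy function is:
H(p) = -p log(p) - (1-p) log(1-p)

H(0.927) = -0.927 × log_10(0.927) - 0.073 × log_10(0.073)
H(0.927) = 0.1135 dits

Note: Binary entropy is maximized at p=0.5 (H=1 bit) and minimized at p=0 or p=1 (H=0).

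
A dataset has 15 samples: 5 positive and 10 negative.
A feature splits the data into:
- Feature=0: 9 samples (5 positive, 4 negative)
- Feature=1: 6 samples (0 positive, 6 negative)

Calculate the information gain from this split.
0.3237 bits

Information Gain = H(Y) - H(Y|Feature)

Before split:
P(positive) = 5/15 = 0.3333
H(Y) = 0.9183 bits

After split:
Feature=0: H = 0.9911 bits (weight = 9/15)
Feature=1: H = 0.0000 bits (weight = 6/15)
H(Y|Feature) = (9/15)×0.9911 + (6/15)×0.0000 = 0.5946 bits

Information Gain = 0.9183 - 0.5946 = 0.3237 bits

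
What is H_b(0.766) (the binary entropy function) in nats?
0.5441 nats

The binary entropy function is:
H(p) = -p log(p) - (1-p) log(1-p)

H(0.766) = -0.766 × log_e(0.766) - 0.234 × log_e(0.234)
H(0.766) = 0.5441 nats

Note: Binary entropy is maximized at p=0.5 (H=1 bit) and minimized at p=0 or p=1 (H=0).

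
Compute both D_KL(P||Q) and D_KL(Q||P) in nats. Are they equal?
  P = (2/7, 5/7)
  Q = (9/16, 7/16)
D_KL(P||Q) = 0.1566, D_KL(Q||P) = 0.1666

KL divergence is not symmetric: D_KL(P||Q) ≠ D_KL(Q||P) in general.

D_KL(P||Q) = 0.1566 nats
D_KL(Q||P) = 0.1666 nats

No, they are not equal!

This asymmetry is why KL divergence is not a true distance metric.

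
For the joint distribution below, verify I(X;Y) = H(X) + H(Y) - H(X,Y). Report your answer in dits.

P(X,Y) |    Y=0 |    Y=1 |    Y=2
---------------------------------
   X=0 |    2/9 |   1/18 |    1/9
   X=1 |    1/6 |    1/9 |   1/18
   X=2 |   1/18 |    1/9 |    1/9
I(X;Y) = 0.0305 dits

Mutual information has multiple equivalent forms:
- I(X;Y) = H(X) - H(X|Y)
- I(X;Y) = H(Y) - H(Y|X)
- I(X;Y) = H(X) + H(Y) - H(X,Y)

Computing all quantities:
H(X) = 0.4731, H(Y) = 0.4656, H(X,Y) = 0.9082
H(X|Y) = 0.4426, H(Y|X) = 0.4351

Verification:
H(X) - H(X|Y) = 0.4731 - 0.4426 = 0.0305
H(Y) - H(Y|X) = 0.4656 - 0.4351 = 0.0305
H(X) + H(Y) - H(X,Y) = 0.4731 + 0.4656 - 0.9082 = 0.0305

All forms give I(X;Y) = 0.0305 dits. ✓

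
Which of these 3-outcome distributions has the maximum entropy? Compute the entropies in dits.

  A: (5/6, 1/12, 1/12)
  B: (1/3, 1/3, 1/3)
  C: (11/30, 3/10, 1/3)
B

For a discrete distribution over n outcomes, entropy is maximized by the uniform distribution.

Computing entropies:
H(A) = 0.2458 dits
H(B) = 0.4771 dits
H(C) = 0.4757 dits

The uniform distribution (where all probabilities equal 1/3) achieves the maximum entropy of log_10(3) = 0.4771 dits.

Distribution B has the highest entropy.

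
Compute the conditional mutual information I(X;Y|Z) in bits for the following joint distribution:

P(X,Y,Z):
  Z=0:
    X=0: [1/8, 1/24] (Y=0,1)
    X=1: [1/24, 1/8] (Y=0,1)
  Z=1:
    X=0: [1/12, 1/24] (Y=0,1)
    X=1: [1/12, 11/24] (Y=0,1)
0.1535 bits

Conditional mutual information: I(X;Y|Z) = H(X|Z) + H(Y|Z) - H(X,Y|Z)

H(Z) = 0.9183
H(X,Z) = 1.7158 → H(X|Z) = 0.7975
H(Y,Z) = 1.7925 → H(Y|Z) = 0.8742
H(X,Y,Z) = 2.4365 → H(X,Y|Z) = 1.5182

I(X;Y|Z) = 0.7975 + 0.8742 - 1.5182 = 0.1535 bits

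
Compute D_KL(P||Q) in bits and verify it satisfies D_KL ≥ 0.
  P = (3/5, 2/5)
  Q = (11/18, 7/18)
0.0004 bits

KL divergence satisfies the Gibbs inequality: D_KL(P||Q) ≥ 0 for all distributions P, Q.

D_KL(P||Q) = Σ p(x) log(p(x)/q(x))
Term by term:
  x=0: 3/5 × log_2[(3/5)/(11/18)] = -0.0159
  x=1: 2/5 × log_2[(2/5)/(7/18)] = 0.0163
D_KL(P||Q) = 0.0004 bits

D_KL(P||Q) = 0.0004 ≥ 0 ✓

This non-negativity is a fundamental property: relative entropy cannot be negative because it measures how different Q is from P.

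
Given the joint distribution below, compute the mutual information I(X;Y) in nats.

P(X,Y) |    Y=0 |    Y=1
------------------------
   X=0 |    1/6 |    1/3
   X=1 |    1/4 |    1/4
0.0144 nats

Mutual information: I(X;Y) = H(X) + H(Y) - H(X,Y)

Marginals:
P(X) = (1/2, 1/2), H(X) = 0.6931 nats
P(Y) = (5/12, 7/12), H(Y) = 0.6792 nats

Joint entropy: H(X,Y) = 1.3580 nats

I(X;Y) = 0.6931 + 0.6792 - 1.3580 = 0.0144 nats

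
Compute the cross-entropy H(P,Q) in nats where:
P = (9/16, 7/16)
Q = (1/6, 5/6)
1.0876 nats

Cross-entropy: H(P,Q) = -Σ p(x) log q(x)

Alternatively: H(P,Q) = H(P) + D_KL(P||Q)
H(P) = 0.6853 nats
D_KL(P||Q) = 0.4023 nats

H(P,Q) = 0.6853 + 0.4023 = 1.0876 nats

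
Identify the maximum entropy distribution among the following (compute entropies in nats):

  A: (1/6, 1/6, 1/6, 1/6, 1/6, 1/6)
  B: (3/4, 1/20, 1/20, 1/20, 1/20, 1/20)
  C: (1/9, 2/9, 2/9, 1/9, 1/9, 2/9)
A

For a discrete distribution over n outcomes, entropy is maximized by the uniform distribution.

Computing entropies:
H(A) = 1.7918 nats
H(B) = 0.9647 nats
H(C) = 1.7351 nats

The uniform distribution (where all probabilities equal 1/6) achieves the maximum entropy of log_e(6) = 1.7918 nats.

Distribution A has the highest entropy.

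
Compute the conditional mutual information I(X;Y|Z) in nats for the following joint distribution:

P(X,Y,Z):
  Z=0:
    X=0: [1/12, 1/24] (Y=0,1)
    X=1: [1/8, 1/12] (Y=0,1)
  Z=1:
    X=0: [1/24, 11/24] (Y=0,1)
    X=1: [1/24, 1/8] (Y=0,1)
0.0148 nats

Conditional mutual information: I(X;Y|Z) = H(X|Z) + H(Y|Z) - H(X,Y|Z)

H(Z) = 0.6365
H(X,Z) = 1.2319 → H(X|Z) = 0.5954
H(Y,Z) = 1.1082 → H(Y|Z) = 0.4717
H(X,Y,Z) = 1.6888 → H(X,Y|Z) = 1.0523

I(X;Y|Z) = 0.5954 + 0.4717 - 1.0523 = 0.0148 nats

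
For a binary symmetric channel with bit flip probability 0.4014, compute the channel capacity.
0.0282 bits

For a binary symmetric channel (BSC) with error probability p:
Capacity C = 1 - H(p) bits per symbol

where H(p) = -p log₂(p) - (1-p) log₂(1-p) is the binary entropy function.

H(0.4014) = 0.9718 bits
C = 1 - 0.9718 = 0.0282 bits per symbol

This means we can reliably transmit up to 0.0282 bits of information per channel use.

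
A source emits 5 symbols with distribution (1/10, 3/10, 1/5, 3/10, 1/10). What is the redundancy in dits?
0.0454 dits

Redundancy measures how far a source is from maximum entropy:
R = H_max - H(X)

Maximum entropy for 5 symbols: H_max = log_10(5) = 0.6990 dits
Actual entropy: H(X) = 0.6535 dits
Redundancy: R = 0.6990 - 0.6535 = 0.0454 dits

This redundancy represents potential for compression: the source could be compressed by 0.0454 dits per symbol.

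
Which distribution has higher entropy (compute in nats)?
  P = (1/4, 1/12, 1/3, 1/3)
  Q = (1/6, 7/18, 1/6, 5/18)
Q

Computing entropies in nats:
H(P) = 1.2861
H(Q) = 1.3204

Distribution Q has higher entropy.

Intuition: The distribution closer to uniform (more spread out) has higher entropy.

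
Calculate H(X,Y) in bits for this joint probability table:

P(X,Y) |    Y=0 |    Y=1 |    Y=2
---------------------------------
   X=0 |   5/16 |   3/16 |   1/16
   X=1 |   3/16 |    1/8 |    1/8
2.4300 bits

Joint entropy is H(X,Y) = -Σ_{x,y} p(x,y) log p(x,y).

Summing over all non-zero entries:
H(X,Y) = -[5/16·log_2(5/16) + 3/16·log_2(3/16) + 1/16·log_2(1/16) + 3/16·log_2(3/16) + 1/8·log_2(1/8) + 1/8·log_2(1/8)]
H(X,Y) = 2.4300 bits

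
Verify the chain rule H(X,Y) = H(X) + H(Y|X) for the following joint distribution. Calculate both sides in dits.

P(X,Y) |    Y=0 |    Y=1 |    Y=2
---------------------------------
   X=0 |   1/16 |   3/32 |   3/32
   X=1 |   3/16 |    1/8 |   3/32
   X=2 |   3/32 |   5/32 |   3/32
H(X,Y) = 0.9323, H(X) = 0.4689, H(Y|X) = 0.4635 (all in dits)

Chain rule: H(X,Y) = H(X) + H(Y|X)

Left side — joint entropy directly:
H(X,Y) = -Σ p(x,y) log p(x,y) = 0.9323 dits

Right side — compute H(Y|X) from the conditional distributions:
P(X) = (1/4, 13/32, 11/32), so H(X) = 0.4689 dits
H(Y|X) = Σ_x P(X=x) · H(Y|X=x):
  P(Y|X=0) = (1/4, 3/8, 3/8), H(Y|X=0) = 0.4700, weight P(X=0) = 1/4
  P(Y|X=1) = (6/13, 4/13, 3/13), H(Y|X=1) = 0.4594, weight P(X=1) = 13/32
  P(Y|X=2) = (3/11, 5/11, 3/11), H(Y|X=2) = 0.4634, weight P(X=2) = 11/32
H(Y|X) = 0.4635 dits

H(X) + H(Y|X) = 0.4689 + 0.4635 = 0.9323 dits

Both sides equal 0.9323 dits. ✓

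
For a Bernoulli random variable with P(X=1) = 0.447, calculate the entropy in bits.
0.9919 bits

The binary entropy function is:
H(p) = -p log(p) - (1-p) log(1-p)

H(0.447) = -0.447 × log_2(0.447) - 0.553 × log_2(0.553)
H(0.447) = 0.9919 bits

Note: Binary entropy is maximized at p=0.5 (H=1 bit) and minimized at p=0 or p=1 (H=0).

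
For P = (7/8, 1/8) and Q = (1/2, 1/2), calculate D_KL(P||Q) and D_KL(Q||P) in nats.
D_KL(P||Q) = 0.3164, D_KL(Q||P) = 0.4133

KL divergence is not symmetric: D_KL(P||Q) ≠ D_KL(Q||P) in general.

D_KL(P||Q) = 0.3164 nats
D_KL(Q||P) = 0.4133 nats

No, they are not equal!

This asymmetry is why KL divergence is not a true distance metric.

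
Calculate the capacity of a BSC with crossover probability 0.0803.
0.5968 bits

For a binary symmetric channel (BSC) with error probability p:
Capacity C = 1 - H(p) bits per symbol

where H(p) = -p log₂(p) - (1-p) log₂(1-p) is the binary entropy function.

H(0.0803) = 0.4032 bits
C = 1 - 0.4032 = 0.5968 bits per symbol

This means we can reliably transmit up to 0.5968 bits of information per channel use.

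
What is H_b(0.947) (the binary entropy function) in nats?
0.2073 nats

The binary entropy function is:
H(p) = -p log(p) - (1-p) log(1-p)

H(0.947) = -0.947 × log_e(0.947) - 0.053 × log_e(0.053)
H(0.947) = 0.2073 nats

Note: Binary entropy is maximized at p=0.5 (H=1 bit) and minimized at p=0 or p=1 (H=0).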